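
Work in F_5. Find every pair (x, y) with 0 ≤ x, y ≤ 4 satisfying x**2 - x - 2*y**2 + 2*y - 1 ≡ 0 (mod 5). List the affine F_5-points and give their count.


Affine F_5-points: {(0, 2), (0, 4), (1, 2), (1, 4), (3, 0), (3, 1)}; count = 6.

For each of the 25 pairs (x, y) ∈ F_5², evaluate f(x, y) mod 5. Record the zeros.
  x = 0: [0↦4, 1↦4, 2↦0, 3↦2, 4↦0]  zeros at y ∈ {2, 4}
  x = 1: [0↦4, 1↦4, 2↦0, 3↦2, 4↦0]  zeros at y ∈ {2, 4}
  x = 2: [0↦1, 1↦1, 2↦2, 3↦4, 4↦2]  zeros at y ∈ ∅
  x = 3: [0↦0, 1↦0, 2↦1, 3↦3, 4↦1]  zeros at y ∈ {0, 1}
  x = 4: [0↦1, 1↦1, 2↦2, 3↦4, 4↦2]  zeros at y ∈ ∅
Collecting zeros: affine points = {(0, 2), (0, 4), (1, 2), (1, 4), (3, 0), (3, 1)}.
Total count |C(F_5)_aff| = 6.


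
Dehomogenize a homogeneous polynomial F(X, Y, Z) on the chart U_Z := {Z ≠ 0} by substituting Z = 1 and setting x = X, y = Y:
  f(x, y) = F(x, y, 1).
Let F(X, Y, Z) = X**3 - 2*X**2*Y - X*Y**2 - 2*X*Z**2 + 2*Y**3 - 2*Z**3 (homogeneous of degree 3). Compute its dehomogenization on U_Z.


f(x, y) = x**3 - 2*x**2*y - x*y**2 - 2*x + 2*y**3 - 2

On U_Z we set Z = 1. Each monomial c·X^i·Y^j·Z^k in F becomes c·x^i·y^j·1^k = c·x^i·y^j.
Substituting Z = 1: F(X, Y, 1) = x**3 - 2*x**2*y - x*y**2 - 2*x + 2*y**3 - 2.
Note: deg(f) ≤ deg(F) = 3; strict inequality happens when F is divisible by Z (lost terms).


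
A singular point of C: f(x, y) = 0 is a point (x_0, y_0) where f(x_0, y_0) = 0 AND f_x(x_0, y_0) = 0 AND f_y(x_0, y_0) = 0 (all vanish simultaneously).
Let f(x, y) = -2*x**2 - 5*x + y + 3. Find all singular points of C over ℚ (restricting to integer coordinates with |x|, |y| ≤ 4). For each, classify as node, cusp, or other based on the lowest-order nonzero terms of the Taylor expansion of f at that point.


No singular points in the scanned grid; C is smooth there.

Compute partial derivatives:
  f_x = -4*x - 5.
  f_y = 1.
f_y = 1 is a nonzero constant, so f_y never vanishes: no point (x, y) can satisfy f = f_x = f_y = 0. In particular no (x, y) ∈ {−4, ..., 4}² is singular; the curve is smooth.


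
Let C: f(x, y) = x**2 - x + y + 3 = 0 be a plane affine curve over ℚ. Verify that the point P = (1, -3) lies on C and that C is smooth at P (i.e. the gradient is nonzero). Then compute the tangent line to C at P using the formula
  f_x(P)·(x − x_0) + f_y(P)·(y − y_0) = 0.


Tangent line at P: x + y + 2 = 0.

Step 1: f(1, -3) = 0, so P lies on C.
Step 2: partial derivatives
  f_x(x, y) = 2*x - 1, f_y(x, y) = 1.
  f_x(P) = 1, f_y(P) = 1 (gradient nonzero, so P is smooth).
Step 3: tangent line at P: 1·(x − 1) + 1·(y − -3) = 0.
Expanding: x + y + 2 = 0.


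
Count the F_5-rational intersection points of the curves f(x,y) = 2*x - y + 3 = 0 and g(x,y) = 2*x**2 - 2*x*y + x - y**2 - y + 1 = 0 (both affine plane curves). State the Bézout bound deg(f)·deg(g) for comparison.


Common zeros: ∅; count = 0; Bézout bound = 2.

deg(f) = 1, deg(g) = 2, so Bézout bound = 2.
Scan x ∈ F_5. For each x, list the y ∈ F_5 with f(x, y) ≡ 0 and those with g(x, y) ≡ 0 (mod 5); the common zeros in that column are the intersection.
  x = 0: f ≡ 0 at y ∈ {3}; g ≡ 0 at y ∈ {2}; common: ∅.
  x = 1: f ≡ 0 at y ∈ {0}; g ≡ 0 at y ∈ {1}; common: ∅.
  x = 2: f ≡ 0 at y ∈ {2}; g ≡ 0 at y ∈ {1, 4}; common: ∅.
  x = 3: f ≡ 0 at y ∈ {4}; g ≡ 0 at y ∈ ∅; common: ∅.
  x = 4: f ≡ 0 at y ∈ {1}; g ≡ 0 at y ∈ {2, 4}; common: ∅.
Collecting: common zeros = ∅, so the count is 0.
Comparison with the Bézout bound: 0 ≤ 2 = deg(f)·deg(g), as expected for curves with no common component (the affine F_5-count falls short of the bound because intersections may lie at infinity, over extension fields, or carry multiplicity).


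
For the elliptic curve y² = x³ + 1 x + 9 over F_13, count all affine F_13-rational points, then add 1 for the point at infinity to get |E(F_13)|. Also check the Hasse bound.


Affine points = {(0, 3), (0, 10), (3, 0), (4, 5), (4, 8), (5, 3), (5, 10), (6, 6), (6, 7), (8, 3), (8, 10), (11, 5), (11, 8)}; affine count = 13; |E(F_13)| = 14.

Discriminant check: Δ ∝ 4a³ + 27b² = 4·1³ + 27·9² = 4·1 + 27·81 ≡ 7 (mod 13). Nonzero ⇒ E is nonsingular.
For each x ∈ F_13, compute rhs = x³ + 1·x + 9 mod 13, then count y ∈ F_13 with y² ≡ rhs.
  x = 0: rhs = 9, matching y values: 3, 10 (2 points).
  x = 1: rhs = 11, matching y values: none (0 points).
  x = 2: rhs = 6, matching y values: none (0 points).
  x = 3: rhs = 0, matching y values: 0 (1 points).
  x = 4: rhs = 12, matching y values: 5, 8 (2 points).
  x = 5: rhs = 9, matching y values: 3, 10 (2 points).
  x = 6: rhs = 10, matching y values: 6, 7 (2 points).
  x = 7: rhs = 8, matching y values: none (0 points).
  x = 8: rhs = 9, matching y values: 3, 10 (2 points).
  x = 9: rhs = 6, matching y values: none (0 points).
  x = 10: rhs = 5, matching y values: none (0 points).
  x = 11: rhs = 12, matching y values: 5, 8 (2 points).
  x = 12: rhs = 7, matching y values: none (0 points).
Total affine count: 13.
Full point count |E(F_13)| = 13 + 1 = 14.
Hasse bound: |14 − (13+1)| = |0| = 0 ≤ 2√13 ≈ 7.2111 ✓.


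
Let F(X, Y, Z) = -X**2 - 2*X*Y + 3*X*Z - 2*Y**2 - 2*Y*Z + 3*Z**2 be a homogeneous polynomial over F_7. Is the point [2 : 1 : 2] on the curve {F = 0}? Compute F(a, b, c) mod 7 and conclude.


F(2,1,2) ≡ 3 (mod 7); P is NOT on the curve.

Evaluate F(2, 1, 2) term-by-term (mod 7).
  -X**2 ↦ -1·4·1·1 = -4
  -2*X*Y ↦ -2·2·1·1 = -4
  3*X*Z ↦ 3·2·1·2 = 12
  -2*Y**2 ↦ -2·1·1·1 = -2
  -2*Y*Z ↦ -2·1·1·2 = -4
  3*Z**2 ↦ 3·1·1·4 = 12
Sum: F(2, 1, 2) = (-4) + (-4) + (12) + (-2) + (-4) + (12) = 10.
Reducing mod 7: 10 ≡ 3 (mod 7).
Since F(a, b, c) ≡ 3 ≠ 0 (mod 7), P does NOT lie on the curve.


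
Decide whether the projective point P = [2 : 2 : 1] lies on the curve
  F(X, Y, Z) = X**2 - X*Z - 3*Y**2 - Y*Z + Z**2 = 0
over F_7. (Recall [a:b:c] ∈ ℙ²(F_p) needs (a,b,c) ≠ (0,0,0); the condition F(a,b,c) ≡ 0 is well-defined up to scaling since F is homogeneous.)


F(2,2,1) ≡ 3 (mod 7); P is NOT on the curve.

Evaluate F(2, 2, 1) term-by-term (mod 7).
  X**2 ↦ 1·4·1·1 = 4
  -X*Z ↦ -1·2·1·1 = -2
  -3*Y**2 ↦ -3·1·4·1 = -12
  -Y*Z ↦ -1·1·2·1 = -2
  Z**2 ↦ 1·1·1·1 = 1
Sum: F(2, 2, 1) = (4) + (-2) + (-12) + (-2) + (1) = -11.
Reducing mod 7: -11 ≡ 3 (mod 7).
Since F(a, b, c) ≡ 3 ≠ 0 (mod 7), P does NOT lie on the curve.


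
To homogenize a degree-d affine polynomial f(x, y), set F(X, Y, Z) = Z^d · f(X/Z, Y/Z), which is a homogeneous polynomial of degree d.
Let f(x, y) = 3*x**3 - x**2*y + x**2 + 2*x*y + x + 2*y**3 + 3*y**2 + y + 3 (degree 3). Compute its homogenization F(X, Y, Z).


F(X, Y, Z) = 3*X**3 - X**2*Y + X**2*Z + 2*X*Y*Z + X*Z**2 + 2*Y**3 + 3*Y**2*Z + Y*Z**2 + 3*Z**3

deg(f) = 3.
Substitute x = X/Z, y = Y/Z into f, then multiply by Z^3.
  monomial 3·x^3·y^0 ↦ 3·X^3·Y^0·Z^0.
  monomial -1·x^2·y^1 ↦ -1·X^2·Y^1·Z^0.
  monomial 1·x^2·y^0 ↦ 1·X^2·Y^0·Z^1.
  monomial 2·x^1·y^1 ↦ 2·X^1·Y^1·Z^1.
  monomial 1·x^1·y^0 ↦ 1·X^1·Y^0·Z^2.
  monomial 2·x^0·y^3 ↦ 2·X^0·Y^3·Z^0.
  monomial 3·x^0·y^2 ↦ 3·X^0·Y^2·Z^1.
  monomial 1·x^0·y^1 ↦ 1·X^0·Y^1·Z^2.
  monomial 3·x^0·y^0 ↦ 3·X^0·Y^0·Z^3.
Collecting: F(X, Y, Z) = 3*X**3 - X**2*Y + X**2*Z + 2*X*Y*Z + X*Z**2 + 2*Y**3 + 3*Y**2*Z + Y*Z**2 + 3*Z**3.


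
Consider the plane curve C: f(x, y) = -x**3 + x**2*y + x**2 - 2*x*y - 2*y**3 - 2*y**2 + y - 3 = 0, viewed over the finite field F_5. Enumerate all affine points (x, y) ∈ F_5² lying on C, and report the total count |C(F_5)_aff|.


Affine F_5-points: {(0, 2), (1, 3), (2, 1), (3, 4), (4, 4)}; count = 5.

For each of the 25 pairs (x, y) ∈ F_5², evaluate f(x, y) mod 5. Record the zeros.
  x = 0: [0↦2, 1↦4, 2↦0, 3↦3, 4↦1]  zeros at y ∈ {2}
  x = 1: [0↦2, 1↦3, 2↦3, 3↦0, 4↦2]  zeros at y ∈ {3}
  x = 2: [0↦3, 1↦0, 2↦1, 3↦4, 4↦2]  zeros at y ∈ {1}
  x = 3: [0↦4, 1↦4, 2↦3, 3↦4, 4↦0]  zeros at y ∈ {4}
  x = 4: [0↦4, 1↦4, 2↦3, 3↦4, 4↦0]  zeros at y ∈ {4}
Collecting zeros: affine points = {(0, 2), (1, 3), (2, 1), (3, 4), (4, 4)}.
Total count |C(F_5)_aff| = 5.


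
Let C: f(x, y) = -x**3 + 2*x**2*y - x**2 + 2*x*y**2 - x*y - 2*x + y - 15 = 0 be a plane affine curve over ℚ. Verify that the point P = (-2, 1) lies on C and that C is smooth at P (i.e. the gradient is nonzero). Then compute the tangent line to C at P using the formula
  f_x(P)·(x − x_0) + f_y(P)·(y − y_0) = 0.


Tangent line at P: -17*x + 3*y - 37 = 0.

Step 1: f(-2, 1) = 0, so P lies on C.
Step 2: partial derivatives
  f_x(x, y) = -3*x**2 + 4*x*y - 2*x + 2*y**2 - y - 2, f_y(x, y) = 2*x**2 + 4*x*y - x + 1.
  f_x(P) = -17, f_y(P) = 3 (gradient nonzero, so P is smooth).
Step 3: tangent line at P: -17·(x − -2) + 3·(y − 1) = 0.
Expanding: -17*x + 3*y - 37 = 0.


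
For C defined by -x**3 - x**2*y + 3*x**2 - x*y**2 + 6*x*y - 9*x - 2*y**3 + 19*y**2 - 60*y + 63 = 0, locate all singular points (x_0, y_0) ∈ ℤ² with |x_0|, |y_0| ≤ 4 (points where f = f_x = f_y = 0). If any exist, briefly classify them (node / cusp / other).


Singular points: {(0, 3)}; classification: cusp.

Compute partial derivatives:
  f_x = -3*x**2 - 2*x*y + 6*x - y**2 + 6*y - 9.
  f_y = -x**2 - 2*x*y + 6*x - 6*y**2 + 38*y - 60.
Scan x_0 ∈ {−4, ..., 4}. For each x_0, f_y(x_0, y) is a polynomial in y; find its integer roots y ∈ {−4, ..., 4}, then test f_x and f at those candidates.
  x = -4: f_y(-4, y) = -6*y**2 + 46*y - 100; no integer root y with |y| ≤ 4.
  x = -3: f_y(-3, y) = -6*y**2 + 44*y - 87; no integer root y with |y| ≤ 4.
  x = -2: f_y(-2, y) = -6*y**2 + 42*y - 76; no integer root y with |y| ≤ 4.
  x = -1: f_y(-1, y) = -6*y**2 + 40*y - 67; no integer root y with |y| ≤ 4.
  x = 0: f_y(0, y) = -6*y**2 + 38*y - 60; vanishes at y ∈ {3}. (0, 3): f_x = 0, f = 0 — SINGULAR.
  x = 1: f_y(1, y) = -6*y**2 + 36*y - 55; no integer root y with |y| ≤ 4.
  x = 2: f_y(2, y) = -6*y**2 + 34*y - 52; no integer root y with |y| ≤ 4.
  x = 3: f_y(3, y) = -6*y**2 + 32*y - 51; no integer root y with |y| ≤ 4.
  x = 4: f_y(4, y) = -6*y**2 + 30*y - 52; no integer root y with |y| ≤ 4.
Only singular point on the grid: (0, 3).
Classify: substitute x = 0 + u, y = 3 + v and expand: f = -u**3 - u**2*v - u*v**2 - 2*v**3 + v**2.
No constant or linear terms (consistent with a singular point). Quadratic part: v**2. Cubic part: -u**3 - u**2*v - u*v**2 - 2*v**3.
The quadratic part v**2 is a perfect square, so there is a single (double) tangent line v = 0, i.e. y = 3. Restricting the cubic part to that line (v = 0) leaves -u**3 ≠ 0, so f is not divisible by v and the branch is v² ≈ u**3 to lowest order — this is a cusp.
Classification: cusp.


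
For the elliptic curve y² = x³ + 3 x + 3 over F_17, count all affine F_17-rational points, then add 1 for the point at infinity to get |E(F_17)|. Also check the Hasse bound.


Affine points = {(2, 0), (6, 4), (6, 13), (10, 8), (10, 9), (12, 4), (12, 13), (14, 1), (14, 16), (16, 4), (16, 13)}; affine count = 11; |E(F_17)| = 12.

Discriminant check: Δ ∝ 4a³ + 27b² = 4·3³ + 27·3² = 4·27 + 27·9 ≡ 11 (mod 17). Nonzero ⇒ E is nonsingular.
For each x ∈ F_17, compute rhs = x³ + 3·x + 3 mod 17, then count y ∈ F_17 with y² ≡ rhs.
  x = 0: rhs = 3, matching y values: none (0 points).
  x = 1: rhs = 7, matching y values: none (0 points).
  x = 2: rhs = 0, matching y values: 0 (1 points).
  x = 3: rhs = 5, matching y values: none (0 points).
  x = 4: rhs = 11, matching y values: none (0 points).
  x = 5: rhs = 7, matching y values: none (0 points).
  x = 6: rhs = 16, matching y values: 4, 13 (2 points).
  x = 7: rhs = 10, matching y values: none (0 points).
  x = 8: rhs = 12, matching y values: none (0 points).
  x = 9: rhs = 11, matching y values: none (0 points).
  x = 10: rhs = 13, matching y values: 8, 9 (2 points).
  x = 11: rhs = 7, matching y values: none (0 points).
  x = 12: rhs = 16, matching y values: 4, 13 (2 points).
  x = 13: rhs = 12, matching y values: none (0 points).
  x = 14: rhs = 1, matching y values: 1, 16 (2 points).
  x = 15: rhs = 6, matching y values: none (0 points).
  x = 16: rhs = 16, matching y values: 4, 13 (2 points).
Total affine count: 11.
Full point count |E(F_17)| = 11 + 1 = 12.
Hasse bound: |12 − (17+1)| = |-6| = 6 ≤ 2√17 ≈ 8.2462 ✓.


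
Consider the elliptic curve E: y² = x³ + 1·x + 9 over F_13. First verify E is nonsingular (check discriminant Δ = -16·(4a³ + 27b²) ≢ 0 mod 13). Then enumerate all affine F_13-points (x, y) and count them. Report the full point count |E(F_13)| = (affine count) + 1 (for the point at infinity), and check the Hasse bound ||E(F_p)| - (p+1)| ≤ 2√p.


Affine points = {(0, 3), (0, 10), (3, 0), (4, 5), (4, 8), (5, 3), (5, 10), (6, 6), (6, 7), (8, 3), (8, 10), (11, 5), (11, 8)}; affine count = 13; |E(F_13)| = 14.

Discriminant check: Δ ∝ 4a³ + 27b² = 4·1³ + 27·9² = 4·1 + 27·81 ≡ 7 (mod 13). Nonzero ⇒ E is nonsingular.
For each x ∈ F_13, compute rhs = x³ + 1·x + 9 mod 13, then count y ∈ F_13 with y² ≡ rhs.
  x = 0: rhs = 9, matching y values: 3, 10 (2 points).
  x = 1: rhs = 11, matching y values: none (0 points).
  x = 2: rhs = 6, matching y values: none (0 points).
  x = 3: rhs = 0, matching y values: 0 (1 points).
  x = 4: rhs = 12, matching y values: 5, 8 (2 points).
  x = 5: rhs = 9, matching y values: 3, 10 (2 points).
  x = 6: rhs = 10, matching y values: 6, 7 (2 points).
  x = 7: rhs = 8, matching y values: none (0 points).
  x = 8: rhs = 9, matching y values: 3, 10 (2 points).
  x = 9: rhs = 6, matching y values: none (0 points).
  x = 10: rhs = 5, matching y values: none (0 points).
  x = 11: rhs = 12, matching y values: 5, 8 (2 points).
  x = 12: rhs = 7, matching y values: none (0 points).
Total affine count: 13.
Full point count |E(F_13)| = 13 + 1 = 14.
Hasse bound: |14 − (13+1)| = |0| = 0 ≤ 2√13 ≈ 7.2111 ✓.


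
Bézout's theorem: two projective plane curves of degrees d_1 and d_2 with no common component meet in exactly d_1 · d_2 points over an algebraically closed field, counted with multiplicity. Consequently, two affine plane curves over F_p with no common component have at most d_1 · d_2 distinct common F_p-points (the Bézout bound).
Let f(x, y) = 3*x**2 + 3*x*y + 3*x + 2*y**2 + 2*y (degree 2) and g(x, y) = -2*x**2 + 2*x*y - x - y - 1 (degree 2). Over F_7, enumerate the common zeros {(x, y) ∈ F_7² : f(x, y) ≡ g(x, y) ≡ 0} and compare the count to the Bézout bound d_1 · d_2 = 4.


Common zeros: {(0, 6), (6, 4)}; count = 2; Bézout bound = 4.

deg(f) = 2, deg(g) = 2, so Bézout bound = 4.
Scan x ∈ F_7. For each x, list the y ∈ F_7 with f(x, y) ≡ 0 and those with g(x, y) ≡ 0 (mod 7); the common zeros in that column are the intersection.
  x = 0: f ≡ 0 at y ∈ {0, 6}; g ≡ 0 at y ∈ {6}; common: {6}.
  x = 1: f ≡ 0 at y ∈ ∅; g ≡ 0 at y ∈ {4}; common: ∅.
  x = 2: f ≡ 0 at y ∈ {1, 2}; g ≡ 0 at y ∈ {6}; common: ∅.
  x = 3: f ≡ 0 at y ∈ {1, 4}; g ≡ 0 at y ∈ {3}; common: ∅.
  x = 4: f ≡ 0 at y ∈ ∅; g ≡ 0 at y ∈ ∅; common: ∅.
  x = 5: f ≡ 0 at y ∈ ∅; g ≡ 0 at y ∈ {0}; common: ∅.
  x = 6: f ≡ 0 at y ∈ {0, 4}; g ≡ 0 at y ∈ {4}; common: {4}.
Collecting: common zeros = {(0, 6), (6, 4)}, so the count is 2.
Comparison with the Bézout bound: 2 ≤ 4 = deg(f)·deg(g), as expected for curves with no common component (the affine F_7-count falls short of the bound because intersections may lie at infinity, over extension fields, or carry multiplicity).


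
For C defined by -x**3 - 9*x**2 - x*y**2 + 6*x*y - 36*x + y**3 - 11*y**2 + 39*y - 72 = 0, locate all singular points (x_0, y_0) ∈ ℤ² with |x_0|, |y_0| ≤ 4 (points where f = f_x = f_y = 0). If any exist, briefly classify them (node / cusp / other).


Singular points: {(-3, 3)}; classification: cusp.

Compute partial derivatives:
  f_x = -3*x**2 - 18*x - y**2 + 6*y - 36.
  f_y = -2*x*y + 6*x + 3*y**2 - 22*y + 39.
Scan x_0 ∈ {−4, ..., 4}. For each x_0, f_y(x_0, y) is a polynomial in y; find its integer roots y ∈ {−4, ..., 4}, then test f_x and f at those candidates.
  x = -4: f_y(-4, y) = 3*y**2 - 14*y + 15; vanishes at y ∈ {3}. (-4, 3): f_x = -3 ≠ 0.
  x = -3: f_y(-3, y) = 3*y**2 - 16*y + 21; vanishes at y ∈ {3}. (-3, 3): f_x = 0, f = 0 — SINGULAR.
  x = -2: f_y(-2, y) = 3*y**2 - 18*y + 27; vanishes at y ∈ {3}. (-2, 3): f_x = -3 ≠ 0.
  x = -1: f_y(-1, y) = 3*y**2 - 20*y + 33; vanishes at y ∈ {3}. (-1, 3): f_x = -12 ≠ 0.
  x = 0: f_y(0, y) = 3*y**2 - 22*y + 39; vanishes at y ∈ {3}. (0, 3): f_x = -27 ≠ 0.
  x = 1: f_y(1, y) = 3*y**2 - 24*y + 45; vanishes at y ∈ {3}. (1, 3): f_x = -48 ≠ 0.
  x = 2: f_y(2, y) = 3*y**2 - 26*y + 51; vanishes at y ∈ {3}. (2, 3): f_x = -75 ≠ 0.
  x = 3: f_y(3, y) = 3*y**2 - 28*y + 57; vanishes at y ∈ {3}. (3, 3): f_x = -108 ≠ 0.
  x = 4: f_y(4, y) = 3*y**2 - 30*y + 63; vanishes at y ∈ {3}. (4, 3): f_x = -147 ≠ 0.
Only singular point on the grid: (-3, 3).
Classify: substitute x = -3 + u, y = 3 + v and expand: f = -u**3 - u*v**2 + v**3 + v**2.
No constant or linear terms (consistent with a singular point). Quadratic part: v**2. Cubic part: -u**3 - u*v**2 + v**3.
The quadratic part v**2 is a perfect square, so there is a single (double) tangent line v = 0, i.e. y = 3. Restricting the cubic part to that line (v = 0) leaves -u**3 ≠ 0, so f is not divisible by v and the branch is v² ≈ u**3 to lowest order — this is a cusp.
Classification: cusp.


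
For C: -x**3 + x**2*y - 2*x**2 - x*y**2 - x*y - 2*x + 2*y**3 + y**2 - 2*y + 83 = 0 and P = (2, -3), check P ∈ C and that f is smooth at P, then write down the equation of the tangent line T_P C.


Tangent line at P: -40*x + 60*y + 260 = 0.

Step 1: f(2, -3) = 0, so P lies on C.
Step 2: partial derivatives
  f_x(x, y) = -3*x**2 + 2*x*y - 4*x - y**2 - y - 2, f_y(x, y) = x**2 - 2*x*y - x + 6*y**2 + 2*y - 2.
  f_x(P) = -40, f_y(P) = 60 (gradient nonzero, so P is smooth).
Step 3: tangent line at P: -40·(x − 2) + 60·(y − -3) = 0.
Expanding: -40*x + 60*y + 260 = 0.


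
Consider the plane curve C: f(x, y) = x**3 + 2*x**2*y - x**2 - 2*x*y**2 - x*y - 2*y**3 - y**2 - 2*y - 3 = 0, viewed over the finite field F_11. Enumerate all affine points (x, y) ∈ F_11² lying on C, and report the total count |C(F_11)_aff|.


Affine F_11-points: {(0, 10), (1, 2), (2, 7), (2, 9), (3, 8), (5, 6), (5, 8), (6, 3), (7, 1), (8, 4), (10, 8)}; count = 11.

For each of the 121 pairs (x, y) ∈ F_11², evaluate f(x, y) mod 11. Record the zeros.
  x = 0: [0↦8, 1↦3, 2↦6, 3↦5, 4↦10, 5↦9, 6↦1, 7↦7, 8↦4, 9↦2, 10↦0]  zeros at y ∈ {10}
  x = 1: [0↦8, 1↦2, 2↦0, 3↦1, 4↦4, 5↦8, 6↦1, 7↦4, 8↦5, 9↦3, 10↦8]  zeros at y ∈ {2}
  x = 2: [0↦1, 1↦9, 2↦6, 3↦2, 4↦7, 5↦9, 6↦7, 7↦0, 8↦9, 9↦0, 10↦5]  zeros at y ∈ {7, 9}
  x = 3: [0↦4, 1↦8, 2↦8, 3↦3, 4↦3, 5↦7, 6↦3, 7↦1, 8↦0, 9↦10, 10↦8]  zeros at y ∈ {8}
  x = 4: [0↦1, 1↦5, 2↦1, 3↦10, 4↦9, 5↦8, 6↦6, 7↦2, 8↦6, 9↦6, 10↦1]  zeros at y ∈ ∅
  x = 5: [0↦9, 1↦6, 2↦2, 3↦7, 4↦9, 5↦7, 6↦0, 7↦9, 8↦0, 9↦5, 10↦1]  zeros at y ∈ {6, 8}
  x = 6: [0↦1, 1↦6, 2↦6, 3↦0, 4↦9, 5↦10, 6↦2, 7↦6, 8↦10, 9↦2, 10↦3]  zeros at y ∈ {3}
  x = 7: [0↦5, 1↦0, 2↦8, 3↦6, 4↦4, 5↦1, 6↦7, 7↦10, 8↦9, 9↦3, 10↦2]  zeros at y ∈ {1}
  x = 8: [0↦5, 1↦5, 2↦3, 3↦9, 4↦0, 5↦8, 6↦10, 7↦5, 8↦3, 9↦3, 10↦4]  zeros at y ∈ {4}
  x = 9: [0↦7, 1↦5, 2↦8, 3↦4, 4↦3, 5↦4, 6↦6, 7↦8, 8↦9, 9↦8, 10↦4]  zeros at y ∈ ∅
  x = 10: [0↦6, 1↦6, 2↦7, 3↦8, 4↦8, 5↦6, 6↦1, 7↦3, 8↦0, 9↦2, 10↦8]  zeros at y ∈ {8}
Collecting zeros: affine points = {(0, 10), (1, 2), (2, 7), (2, 9), (3, 8), (5, 6), (5, 8), (6, 3), (7, 1), (8, 4), (10, 8)}.
Total count |C(F_11)_aff| = 11.


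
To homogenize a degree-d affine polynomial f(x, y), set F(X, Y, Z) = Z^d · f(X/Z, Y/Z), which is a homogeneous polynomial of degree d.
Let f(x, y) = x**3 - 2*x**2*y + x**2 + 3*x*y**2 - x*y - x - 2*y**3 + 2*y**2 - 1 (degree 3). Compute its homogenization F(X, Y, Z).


F(X, Y, Z) = X**3 - 2*X**2*Y + X**2*Z + 3*X*Y**2 - X*Y*Z - X*Z**2 - 2*Y**3 + 2*Y**2*Z - Z**3

deg(f) = 3.
Substitute x = X/Z, y = Y/Z into f, then multiply by Z^3.
  monomial 1·x^3·y^0 ↦ 1·X^3·Y^0·Z^0.
  monomial -2·x^2·y^1 ↦ -2·X^2·Y^1·Z^0.
  monomial 1·x^2·y^0 ↦ 1·X^2·Y^0·Z^1.
  monomial 3·x^1·y^2 ↦ 3·X^1·Y^2·Z^0.
  monomial -1·x^1·y^1 ↦ -1·X^1·Y^1·Z^1.
  monomial -1·x^1·y^0 ↦ -1·X^1·Y^0·Z^2.
  monomial -2·x^0·y^3 ↦ -2·X^0·Y^3·Z^0.
  monomial 2·x^0·y^2 ↦ 2·X^0·Y^2·Z^1.
  monomial -1·x^0·y^0 ↦ -1·X^0·Y^0·Z^3.
Collecting: F(X, Y, Z) = X**3 - 2*X**2*Y + X**2*Z + 3*X*Y**2 - X*Y*Z - X*Z**2 - 2*Y**3 + 2*Y**2*Z - Z**3.


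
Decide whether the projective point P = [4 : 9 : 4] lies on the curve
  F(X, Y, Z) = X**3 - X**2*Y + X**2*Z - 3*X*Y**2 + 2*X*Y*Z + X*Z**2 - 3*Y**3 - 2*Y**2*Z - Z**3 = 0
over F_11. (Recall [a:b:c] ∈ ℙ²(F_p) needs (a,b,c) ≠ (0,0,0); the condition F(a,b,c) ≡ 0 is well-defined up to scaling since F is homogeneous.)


F(4,9,4) ≡ 7 (mod 11); P is NOT on the curve.

Evaluate F(4, 9, 4) term-by-term (mod 11).
  X**3 ↦ 1·64·1·1 = 64
  -X**2*Y ↦ -1·16·9·1 = -144
  X**2*Z ↦ 1·16·1·4 = 64
  -3*X*Y**2 ↦ -3·4·81·1 = -972
  2*X*Y*Z ↦ 2·4·9·4 = 288
  X*Z**2 ↦ 1·4·1·16 = 64
  -3*Y**3 ↦ -3·1·729·1 = -2187
  -2*Y**2*Z ↦ -2·1·81·4 = -648
  -Z**3 ↦ -1·1·1·64 = -64
Sum: F(4, 9, 4) = (64) + (-144) + (64) + (-972) + (288) + (64) + (-2187) + (-648) + (-64) = -3535.
Reducing mod 11: -3535 ≡ 7 (mod 11).
Since F(a, b, c) ≡ 7 ≠ 0 (mod 11), P does NOT lie on the curve.


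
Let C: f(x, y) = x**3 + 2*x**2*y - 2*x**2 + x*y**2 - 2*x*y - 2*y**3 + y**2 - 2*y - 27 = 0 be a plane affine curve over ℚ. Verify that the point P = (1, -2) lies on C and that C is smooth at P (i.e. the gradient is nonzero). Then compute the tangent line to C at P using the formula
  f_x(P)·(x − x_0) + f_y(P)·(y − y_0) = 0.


Tangent line at P: -x - 34*y - 67 = 0.

Step 1: f(1, -2) = 0, so P lies on C.
Step 2: partial derivatives
  f_x(x, y) = 3*x**2 + 4*x*y - 4*x + y**2 - 2*y, f_y(x, y) = 2*x**2 + 2*x*y - 2*x - 6*y**2 + 2*y - 2.
  f_x(P) = -1, f_y(P) = -34 (gradient nonzero, so P is smooth).
Step 3: tangent line at P: -1·(x − 1) + -34·(y − -2) = 0.
Expanding: -x - 34*y - 67 = 0.


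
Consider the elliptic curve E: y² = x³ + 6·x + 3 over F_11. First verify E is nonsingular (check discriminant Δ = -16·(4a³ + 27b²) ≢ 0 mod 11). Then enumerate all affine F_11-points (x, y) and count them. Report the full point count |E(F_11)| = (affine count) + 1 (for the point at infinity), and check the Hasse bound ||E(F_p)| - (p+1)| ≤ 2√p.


Affine points = {(0, 5), (0, 6), (2, 1), (2, 10), (3, 2), (3, 9), (4, 5), (4, 6), (5, 2), (5, 9), (7, 5), (7, 6), (9, 4), (9, 7)}; affine count = 14; |E(F_11)| = 15.

Discriminant check: Δ ∝ 4a³ + 27b² = 4·6³ + 27·3² = 4·216 + 27·9 ≡ 7 (mod 11). Nonzero ⇒ E is nonsingular.
For each x ∈ F_11, compute rhs = x³ + 6·x + 3 mod 11, then count y ∈ F_11 with y² ≡ rhs.
  x = 0: rhs = 3, matching y values: 5, 6 (2 points).
  x = 1: rhs = 10, matching y values: none (0 points).
  x = 2: rhs = 1, matching y values: 1, 10 (2 points).
  x = 3: rhs = 4, matching y values: 2, 9 (2 points).
  x = 4: rhs = 3, matching y values: 5, 6 (2 points).
  x = 5: rhs = 4, matching y values: 2, 9 (2 points).
  x = 6: rhs = 2, matching y values: none (0 points).
  x = 7: rhs = 3, matching y values: 5, 6 (2 points).
  x = 8: rhs = 2, matching y values: none (0 points).
  x = 9: rhs = 5, matching y values: 4, 7 (2 points).
  x = 10: rhs = 7, matching y values: none (0 points).
Total affine count: 14.
Full point count |E(F_11)| = 14 + 1 = 15.
Hasse bound: |15 − (11+1)| = |3| = 3 ≤ 2√11 ≈ 6.6332 ✓.


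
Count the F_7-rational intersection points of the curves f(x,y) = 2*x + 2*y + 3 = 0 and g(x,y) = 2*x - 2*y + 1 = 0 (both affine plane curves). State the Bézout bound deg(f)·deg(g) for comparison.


Common zeros: {(6, 3)}; count = 1; Bézout bound = 1.

deg(f) = 1, deg(g) = 1, so Bézout bound = 1.
Scan x ∈ F_7. For each x, list the y ∈ F_7 with f(x, y) ≡ 0 and those with g(x, y) ≡ 0 (mod 7); the common zeros in that column are the intersection.
  x = 0: f ≡ 0 at y ∈ {2}; g ≡ 0 at y ∈ {4}; common: ∅.
  x = 1: f ≡ 0 at y ∈ {1}; g ≡ 0 at y ∈ {5}; common: ∅.
  x = 2: f ≡ 0 at y ∈ {0}; g ≡ 0 at y ∈ {6}; common: ∅.
  x = 3: f ≡ 0 at y ∈ {6}; g ≡ 0 at y ∈ {0}; common: ∅.
  x = 4: f ≡ 0 at y ∈ {5}; g ≡ 0 at y ∈ {1}; common: ∅.
  x = 5: f ≡ 0 at y ∈ {4}; g ≡ 0 at y ∈ {2}; common: ∅.
  x = 6: f ≡ 0 at y ∈ {3}; g ≡ 0 at y ∈ {3}; common: {3}.
Collecting: common zeros = {(6, 3)}, so the count is 1.
Comparison with the Bézout bound: 1 ≤ 1 = deg(f)·deg(g), as expected for curves with no common component (the bound is attained).


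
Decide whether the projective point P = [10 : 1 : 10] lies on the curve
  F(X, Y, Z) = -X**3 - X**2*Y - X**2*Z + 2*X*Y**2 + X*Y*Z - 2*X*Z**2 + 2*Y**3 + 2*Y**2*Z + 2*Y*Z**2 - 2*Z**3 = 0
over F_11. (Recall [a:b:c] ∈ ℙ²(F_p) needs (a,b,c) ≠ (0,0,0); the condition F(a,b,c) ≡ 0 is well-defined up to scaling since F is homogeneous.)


F(10,1,10) ≡ 6 (mod 11); P is NOT on the curve.

Evaluate F(10, 1, 10) term-by-term (mod 11).
  -X**3 ↦ -1·1000·1·1 = -1000
  -X**2*Y ↦ -1·100·1·1 = -100
  -X**2*Z ↦ -1·100·1·10 = -1000
  2*X*Y**2 ↦ 2·10·1·1 = 20
  X*Y*Z ↦ 1·10·1·10 = 100
  -2*X*Z**2 ↦ -2·10·1·100 = -2000
  2*Y**3 ↦ 2·1·1·1 = 2
  2*Y**2*Z ↦ 2·1·1·10 = 20
  2*Y*Z**2 ↦ 2·1·1·100 = 200
  -2*Z**3 ↦ -2·1·1·1000 = -2000
Sum: F(10, 1, 10) = (-1000) + (-100) + (-1000) + (20) + (100) + (-2000) + (2) + (20) + (200) + (-2000) = -5758.
Reducing mod 11: -5758 ≡ 6 (mod 11).
Since F(a, b, c) ≡ 6 ≠ 0 (mod 11), P does NOT lie on the curve.


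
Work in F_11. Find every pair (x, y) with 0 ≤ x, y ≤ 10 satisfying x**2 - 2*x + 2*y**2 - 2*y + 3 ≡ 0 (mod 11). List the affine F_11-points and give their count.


Affine F_11-points: {(3, 6), (4, 0), (4, 1), (5, 2), (5, 10), (8, 2), (8, 10), (9, 0), (9, 1), (10, 6)}; count = 10.

For each of the 121 pairs (x, y) ∈ F_11², evaluate f(x, y) mod 11. Record the zeros.
  x = 0: [0↦3, 1↦3, 2↦7, 3↦4, 4↦5, 5↦10, 6↦8, 7↦10, 8↦5, 9↦4, 10↦7]  zeros at y ∈ ∅
  x = 1: [0↦2, 1↦2, 2↦6, 3↦3, 4↦4, 5↦9, 6↦7, 7↦9, 8↦4, 9↦3, 10↦6]  zeros at y ∈ ∅
  x = 2: [0↦3, 1↦3, 2↦7, 3↦4, 4↦5, 5↦10, 6↦8, 7↦10, 8↦5, 9↦4, 10↦7]  zeros at y ∈ ∅
  x = 3: [0↦6, 1↦6, 2↦10, 3↦7, 4↦8, 5↦2, 6↦0, 7↦2, 8↦8, 9↦7, 10↦10]  zeros at y ∈ {6}
  x = 4: [0↦0, 1↦0, 2↦4, 3↦1, 4↦2, 5↦7, 6↦5, 7↦7, 8↦2, 9↦1, 10↦4]  zeros at y ∈ {0, 1}
  x = 5: [0↦7, 1↦7, 2↦0, 3↦8, 4↦9, 5↦3, 6↦1, 7↦3, 8↦9, 9↦8, 10↦0]  zeros at y ∈ {2, 10}
  x = 6: [0↦5, 1↦5, 2↦9, 3↦6, 4↦7, 5↦1, 6↦10, 7↦1, 8↦7, 9↦6, 10↦9]  zeros at y ∈ ∅
  x = 7: [0↦5, 1↦5, 2↦9, 3↦6, 4↦7, 5↦1, 6↦10, 7↦1, 8↦7, 9↦6, 10↦9]  zeros at y ∈ ∅
  x = 8: [0↦7, 1↦7, 2↦0, 3↦8, 4↦9, 5↦3, 6↦1, 7↦3, 8↦9, 9↦8, 10↦0]  zeros at y ∈ {2, 10}
  x = 9: [0↦0, 1↦0, 2↦4, 3↦1, 4↦2, 5↦7, 6↦5, 7↦7, 8↦2, 9↦1, 10↦4]  zeros at y ∈ {0, 1}
  x = 10: [0↦6, 1↦6, 2↦10, 3↦7, 4↦8, 5↦2, 6↦0, 7↦2, 8↦8, 9↦7, 10↦10]  zeros at y ∈ {6}
Collecting zeros: affine points = {(3, 6), (4, 0), (4, 1), (5, 2), (5, 10), (8, 2), (8, 10), (9, 0), (9, 1), (10, 6)}.
Total count |C(F_11)_aff| = 10.


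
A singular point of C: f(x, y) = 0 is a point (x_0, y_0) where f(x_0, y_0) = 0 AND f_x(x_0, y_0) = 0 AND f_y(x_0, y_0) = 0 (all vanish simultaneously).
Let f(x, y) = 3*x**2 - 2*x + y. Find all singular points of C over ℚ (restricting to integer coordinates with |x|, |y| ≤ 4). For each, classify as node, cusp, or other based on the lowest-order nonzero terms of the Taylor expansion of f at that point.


No singular points in the scanned grid; C is smooth there.

Compute partial derivatives:
  f_x = 6*x - 2.
  f_y = 1.
f_y = 1 is a nonzero constant, so f_y never vanishes: no point (x, y) can satisfy f = f_x = f_y = 0. In particular no (x, y) ∈ {−4, ..., 4}² is singular; the curve is smooth.


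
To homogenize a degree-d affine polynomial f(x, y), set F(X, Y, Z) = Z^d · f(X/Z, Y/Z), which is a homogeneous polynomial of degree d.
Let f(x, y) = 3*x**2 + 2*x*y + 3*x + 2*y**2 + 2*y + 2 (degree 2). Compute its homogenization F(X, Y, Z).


F(X, Y, Z) = 3*X**2 + 2*X*Y + 3*X*Z + 2*Y**2 + 2*Y*Z + 2*Z**2

deg(f) = 2.
Substitute x = X/Z, y = Y/Z into f, then multiply by Z^2.
  monomial 3·x^2·y^0 ↦ 3·X^2·Y^0·Z^0.
  monomial 2·x^1·y^1 ↦ 2·X^1·Y^1·Z^0.
  monomial 3·x^1·y^0 ↦ 3·X^1·Y^0·Z^1.
  monomial 2·x^0·y^2 ↦ 2·X^0·Y^2·Z^0.
  monomial 2·x^0·y^1 ↦ 2·X^0·Y^1·Z^1.
  monomial 2·x^0·y^0 ↦ 2·X^0·Y^0·Z^2.
Collecting: F(X, Y, Z) = 3*X**2 + 2*X*Y + 3*X*Z + 2*Y**2 + 2*Y*Z + 2*Z**2.


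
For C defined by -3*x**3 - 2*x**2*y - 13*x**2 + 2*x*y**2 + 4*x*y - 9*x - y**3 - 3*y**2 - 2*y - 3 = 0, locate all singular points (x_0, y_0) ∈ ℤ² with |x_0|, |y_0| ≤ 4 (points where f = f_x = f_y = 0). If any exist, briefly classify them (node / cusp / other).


Singular points: {(-1, -2)}; classification: cusp.

Compute partial derivatives:
  f_x = -9*x**2 - 4*x*y - 26*x + 2*y**2 + 4*y - 9.
  f_y = -2*x**2 + 4*x*y + 4*x - 3*y**2 - 6*y - 2.
Scan x_0 ∈ {−4, ..., 4}. For each x_0, f_y(x_0, y) is a polynomial in y; find its integer roots y ∈ {−4, ..., 4}, then test f_x and f at those candidates.
  x = -4: f_y(-4, y) = -3*y**2 - 22*y - 50; no integer root y with |y| ≤ 4.
  x = -3: f_y(-3, y) = -3*y**2 - 18*y - 32; no integer root y with |y| ≤ 4.
  x = -2: f_y(-2, y) = -3*y**2 - 14*y - 18; no integer root y with |y| ≤ 4.
  x = -1: f_y(-1, y) = -3*y**2 - 10*y - 8; vanishes at y ∈ {-2}. (-1, -2): f_x = 0, f = 0 — SINGULAR.
  x = 0: f_y(0, y) = -3*y**2 - 6*y - 2; no integer root y with |y| ≤ 4.
  x = 1: f_y(1, y) = -3*y**2 - 2*y; vanishes at y ∈ {0}. (1, 0): f_x = -44 ≠ 0.
  x = 2: f_y(2, y) = -3*y**2 + 2*y - 2; no integer root y with |y| ≤ 4.
  x = 3: f_y(3, y) = -3*y**2 + 6*y - 8; no integer root y with |y| ≤ 4.
  x = 4: f_y(4, y) = -3*y**2 + 10*y - 18; no integer root y with |y| ≤ 4.
Only singular point on the grid: (-1, -2).
Classify: substitute x = -1 + u, y = -2 + v and expand: f = -3*u**3 - 2*u**2*v + 2*u*v**2 - v**3 + v**2.
No constant or linear terms (consistent with a singular point). Quadratic part: v**2. Cubic part: -3*u**3 - 2*u**2*v + 2*u*v**2 - v**3.
The quadratic part v**2 is a perfect square, so there is a single (double) tangent line v = 0, i.e. y = -2. Restricting the cubic part to that line (v = 0) leaves -3*u**3 ≠ 0, so f is not divisible by v and the branch is v² ≈ 3*u**3 to lowest order — this is a cusp.
Classification: cusp.


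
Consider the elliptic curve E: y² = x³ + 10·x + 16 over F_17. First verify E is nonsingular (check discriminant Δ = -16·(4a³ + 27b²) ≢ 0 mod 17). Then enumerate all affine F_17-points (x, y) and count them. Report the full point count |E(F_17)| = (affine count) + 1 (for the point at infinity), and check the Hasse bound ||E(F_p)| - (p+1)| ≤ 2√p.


Affine points = {(0, 4), (0, 13), (4, 1), (4, 16), (5, 2), (5, 15), (7, 2), (7, 15), (8, 8), (8, 9), (9, 6), (9, 11)}; affine count = 12; |E(F_17)| = 13.

Discriminant check: Δ ∝ 4a³ + 27b² = 4·10³ + 27·16² = 4·1000 + 27·256 ≡ 15 (mod 17). Nonzero ⇒ E is nonsingular.
For each x ∈ F_17, compute rhs = x³ + 10·x + 16 mod 17, then count y ∈ F_17 with y² ≡ rhs.
  x = 0: rhs = 16, matching y values: 4, 13 (2 points).
  x = 1: rhs = 10, matching y values: none (0 points).
  x = 2: rhs = 10, matching y values: none (0 points).
  x = 3: rhs = 5, matching y values: none (0 points).
  x = 4: rhs = 1, matching y values: 1, 16 (2 points).
  x = 5: rhs = 4, matching y values: 2, 15 (2 points).
  x = 6: rhs = 3, matching y values: none (0 points).
  x = 7: rhs = 4, matching y values: 2, 15 (2 points).
  x = 8: rhs = 13, matching y values: 8, 9 (2 points).
  x = 9: rhs = 2, matching y values: 6, 11 (2 points).
  x = 10: rhs = 11, matching y values: none (0 points).
  x = 11: rhs = 12, matching y values: none (0 points).
  x = 12: rhs = 11, matching y values: none (0 points).
  x = 13: rhs = 14, matching y values: none (0 points).
  x = 14: rhs = 10, matching y values: none (0 points).
  x = 15: rhs = 5, matching y values: none (0 points).
  x = 16: rhs = 5, matching y values: none (0 points).
Total affine count: 12.
Full point count |E(F_17)| = 12 + 1 = 13.
Hasse bound: |13 − (17+1)| = |-5| = 5 ≤ 2√17 ≈ 8.2462 ✓.


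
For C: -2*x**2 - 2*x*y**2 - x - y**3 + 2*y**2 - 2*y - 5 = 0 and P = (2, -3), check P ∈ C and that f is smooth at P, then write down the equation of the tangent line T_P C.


Tangent line at P: -27*x - 17*y + 3 = 0.

Step 1: f(2, -3) = 0, so P lies on C.
Step 2: partial derivatives
  f_x(x, y) = -4*x - 2*y**2 - 1, f_y(x, y) = -4*x*y - 3*y**2 + 4*y - 2.
  f_x(P) = -27, f_y(P) = -17 (gradient nonzero, so P is smooth).
Step 3: tangent line at P: -27·(x − 2) + -17·(y − -3) = 0.
Expanding: -27*x - 17*y + 3 = 0.


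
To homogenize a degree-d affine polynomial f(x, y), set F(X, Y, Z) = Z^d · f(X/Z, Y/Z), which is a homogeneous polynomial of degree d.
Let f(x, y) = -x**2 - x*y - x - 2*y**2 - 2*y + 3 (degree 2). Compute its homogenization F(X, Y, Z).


F(X, Y, Z) = -X**2 - X*Y - X*Z - 2*Y**2 - 2*Y*Z + 3*Z**2

deg(f) = 2.
Substitute x = X/Z, y = Y/Z into f, then multiply by Z^2.
  monomial -1·x^2·y^0 ↦ -1·X^2·Y^0·Z^0.
  monomial -1·x^1·y^1 ↦ -1·X^1·Y^1·Z^0.
  monomial -1·x^1·y^0 ↦ -1·X^1·Y^0·Z^1.
  monomial -2·x^0·y^2 ↦ -2·X^0·Y^2·Z^0.
  monomial -2·x^0·y^1 ↦ -2·X^0·Y^1·Z^1.
  monomial 3·x^0·y^0 ↦ 3·X^0·Y^0·Z^2.
Collecting: F(X, Y, Z) = -X**2 - X*Y - X*Z - 2*Y**2 - 2*Y*Z + 3*Z**2.


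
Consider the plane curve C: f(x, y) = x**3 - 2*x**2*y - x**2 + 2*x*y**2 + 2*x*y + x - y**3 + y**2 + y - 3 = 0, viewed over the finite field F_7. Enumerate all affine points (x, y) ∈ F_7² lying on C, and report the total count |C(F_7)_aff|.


Affine F_7-points: {(0, 5), (1, 4), (2, 4), (3, 3), (4, 0), (6, 4)}; count = 6.

For each of the 49 pairs (x, y) ∈ F_7², evaluate f(x, y) mod 7. Record the zeros.
  x = 0: [0↦4, 1↦5, 2↦2, 3↦3, 4↦2, 5↦0, 6↦5]  zeros at y ∈ {5}
  x = 1: [0↦5, 1↦1, 2↦4, 3↦1, 4↦0, 5↦2, 6↦1]  zeros at y ∈ {4}
  x = 2: [0↦3, 1↦4, 2↦2, 3↦5, 4↦0, 5↦2, 6↦5]  zeros at y ∈ {4}
  x = 3: [0↦4, 1↦6, 2↦2, 3↦0, 4↦1, 5↦6, 6↦2]  zeros at y ∈ {3}
  x = 4: [0↦0, 1↦6, 2↦3, 3↦6, 4↦2, 5↦6, 6↦5]  zeros at y ∈ {0}
  x = 5: [0↦4, 1↦3, 2↦4, 3↦1, 4↦2, 5↦1, 6↦6]  zeros at y ∈ ∅
  x = 6: [0↦1, 1↦3, 2↦4, 3↦5, 4↦0, 5↦4, 6↦4]  zeros at y ∈ {4}
Collecting zeros: affine points = {(0, 5), (1, 4), (2, 4), (3, 3), (4, 0), (6, 4)}.
Total count |C(F_7)_aff| = 6.


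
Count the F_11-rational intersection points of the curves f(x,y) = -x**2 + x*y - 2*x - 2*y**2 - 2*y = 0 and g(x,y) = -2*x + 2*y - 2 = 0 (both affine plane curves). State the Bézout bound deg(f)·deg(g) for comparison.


Common zeros: ∅; count = 0; Bézout bound = 2.

deg(f) = 2, deg(g) = 1, so Bézout bound = 2.
Scan x ∈ F_11. For each x, list the y ∈ F_11 with f(x, y) ≡ 0 and those with g(x, y) ≡ 0 (mod 11); the common zeros in that column are the intersection.
  x = 0: f ≡ 0 at y ∈ {0, 10}; g ≡ 0 at y ∈ {1}; common: ∅.
  x = 1: f ≡ 0 at y ∈ ∅; g ≡ 0 at y ∈ {2}; common: ∅.
  x = 2: f ≡ 0 at y ∈ ∅; g ≡ 0 at y ∈ {3}; common: ∅.
  x = 3: f ≡ 0 at y ∈ ∅; g ≡ 0 at y ∈ {4}; common: ∅.
  x = 4: f ≡ 0 at y ∈ ∅; g ≡ 0 at y ∈ {5}; common: ∅.
  x = 5: f ≡ 0 at y ∈ {3, 4}; g ≡ 0 at y ∈ {6}; common: ∅.
  x = 6: f ≡ 0 at y ∈ ∅; g ≡ 0 at y ∈ {7}; common: ∅.
  x = 7: f ≡ 0 at y ∈ {3, 5}; g ≡ 0 at y ∈ {8}; common: ∅.
  x = 8: f ≡ 0 at y ∈ {4, 10}; g ≡ 0 at y ∈ {9}; common: ∅.
  x = 9: f ≡ 0 at y ∈ {0, 9}; g ≡ 0 at y ∈ {10}; common: ∅.
  x = 10: f ≡ 0 at y ∈ ∅; g ≡ 0 at y ∈ {0}; common: ∅.
Collecting: common zeros = ∅, so the count is 0.
Comparison with the Bézout bound: 0 ≤ 2 = deg(f)·deg(g), as expected for curves with no common component (the affine F_11-count falls short of the bound because intersections may lie at infinity, over extension fields, or carry multiplicity).


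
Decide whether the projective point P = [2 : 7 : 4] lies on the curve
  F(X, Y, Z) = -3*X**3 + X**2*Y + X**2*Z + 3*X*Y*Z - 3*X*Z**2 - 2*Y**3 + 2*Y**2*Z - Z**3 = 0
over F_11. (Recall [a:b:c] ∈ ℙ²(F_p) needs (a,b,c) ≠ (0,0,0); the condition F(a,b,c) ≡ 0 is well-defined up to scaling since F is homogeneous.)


F(2,7,4) ≡ 9 (mod 11); P is NOT on the curve.

Evaluate F(2, 7, 4) term-by-term (mod 11).
  -3*X**3 ↦ -3·8·1·1 = -24
  X**2*Y ↦ 1·4·7·1 = 28
  X**2*Z ↦ 1·4·1·4 = 16
  3*X*Y*Z ↦ 3·2·7·4 = 168
  -3*X*Z**2 ↦ -3·2·1·16 = -96
  -2*Y**3 ↦ -2·1·343·1 = -686
  2*Y**2*Z ↦ 2·1·49·4 = 392
  -Z**3 ↦ -1·1·1·64 = -64
Sum: F(2, 7, 4) = (-24) + (28) + (16) + (168) + (-96) + (-686) + (392) + (-64) = -266.
Reducing mod 11: -266 ≡ 9 (mod 11).
Since F(a, b, c) ≡ 9 ≠ 0 (mod 11), P does NOT lie on the curve.


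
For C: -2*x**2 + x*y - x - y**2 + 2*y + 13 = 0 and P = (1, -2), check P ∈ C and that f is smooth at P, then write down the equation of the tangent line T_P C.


Tangent line at P: -7*x + 7*y + 21 = 0.

Step 1: f(1, -2) = 0, so P lies on C.
Step 2: partial derivatives
  f_x(x, y) = -4*x + y - 1, f_y(x, y) = x - 2*y + 2.
  f_x(P) = -7, f_y(P) = 7 (gradient nonzero, so P is smooth).
Step 3: tangent line at P: -7·(x − 1) + 7·(y − -2) = 0.
Expanding: -7*x + 7*y + 21 = 0.


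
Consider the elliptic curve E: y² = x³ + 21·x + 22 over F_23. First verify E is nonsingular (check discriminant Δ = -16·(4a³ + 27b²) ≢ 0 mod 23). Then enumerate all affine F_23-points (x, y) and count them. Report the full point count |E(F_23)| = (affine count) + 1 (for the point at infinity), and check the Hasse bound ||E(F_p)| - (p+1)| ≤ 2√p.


Affine points = {(2, 7), (2, 16), (4, 3), (4, 20), (7, 11), (7, 12), (8, 9), (8, 14), (10, 6), (10, 17), (12, 1), (12, 22), (13, 10), (13, 13), (14, 1), (14, 22), (15, 3), (15, 20), (17, 5), (17, 18), (19, 9), (19, 14), (20, 1), (20, 22), (21, 8), (21, 15), (22, 0)}; affine count = 27; |E(F_23)| = 28.

Discriminant check: Δ ∝ 4a³ + 27b² = 4·21³ + 27·22² = 4·9261 + 27·484 ≡ 18 (mod 23). Nonzero ⇒ E is nonsingular.
For each x ∈ F_23, compute rhs = x³ + 21·x + 22 mod 23, then count y ∈ F_23 with y² ≡ rhs.
  x = 0: rhs = 22, matching y values: none (0 points).
  x = 1: rhs = 21, matching y values: none (0 points).
  x = 2: rhs = 3, matching y values: 7, 16 (2 points).
  x = 3: rhs = 20, matching y values: none (0 points).
  x = 4: rhs = 9, matching y values: 3, 20 (2 points).
  x = 5: rhs = 22, matching y values: none (0 points).
  x = 6: rhs = 19, matching y values: none (0 points).
  x = 7: rhs = 6, matching y values: 11, 12 (2 points).
  x = 8: rhs = 12, matching y values: 9, 14 (2 points).
  x = 9: rhs = 20, matching y values: none (0 points).
  x = 10: rhs = 13, matching y values: 6, 17 (2 points).
  x = 11: rhs = 20, matching y values: none (0 points).
  x = 12: rhs = 1, matching y values: 1, 22 (2 points).
  x = 13: rhs = 8, matching y values: 10, 13 (2 points).
  x = 14: rhs = 1, matching y values: 1, 22 (2 points).
  x = 15: rhs = 9, matching y values: 3, 20 (2 points).
  x = 16: rhs = 15, matching y values: none (0 points).
  x = 17: rhs = 2, matching y values: 5, 18 (2 points).
  x = 18: rhs = 22, matching y values: none (0 points).
  x = 19: rhs = 12, matching y values: 9, 14 (2 points).
  x = 20: rhs = 1, matching y values: 1, 22 (2 points).
  x = 21: rhs = 18, matching y values: 8, 15 (2 points).
  x = 22: rhs = 0, matching y values: 0 (1 points).
Total affine count: 27.
Full point count |E(F_23)| = 27 + 1 = 28.
Hasse bound: |28 − (23+1)| = |4| = 4 ≤ 2√23 ≈ 9.5917 ✓.
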